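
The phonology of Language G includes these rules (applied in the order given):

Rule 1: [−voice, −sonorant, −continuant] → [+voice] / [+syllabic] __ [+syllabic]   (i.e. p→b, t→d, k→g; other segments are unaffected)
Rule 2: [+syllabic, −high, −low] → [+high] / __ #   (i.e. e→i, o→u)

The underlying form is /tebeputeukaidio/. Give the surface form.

Rule 1 (intervocalic voicing): /p/ is a voiceless stop between vowels /e/ and /u/, so it voices to [b]. /t/ is a voiceless stop between vowels /u/ and /e/, so it voices to [d]. /k/ is a voiceless stop between vowels /u/ and /a/, so it voices to [g]. /tebeputeukaidio/ → tebebudeugaidio.
Rule 2 (final vowel raising): /o/ is a mid vowel in word-final position, so it raises to [u]. /tebebudeugaidio/ → tebebudeugaidiu.

tebebudeugaidiu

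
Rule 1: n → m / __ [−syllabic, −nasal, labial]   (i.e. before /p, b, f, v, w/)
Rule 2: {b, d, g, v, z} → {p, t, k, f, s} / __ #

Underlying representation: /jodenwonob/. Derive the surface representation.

jodemwonop

Rule 1 (nasal place assimilation): /n/ precedes the labial consonant /w/, so it assimilates in place to [m]. /jodenwonob/ → jodemwonob.
Rule 2 (final devoicing): /b/ is a voiced obstruent in word-final position, so it devoices to [p]. /jodemwonob/ → jodemwonop.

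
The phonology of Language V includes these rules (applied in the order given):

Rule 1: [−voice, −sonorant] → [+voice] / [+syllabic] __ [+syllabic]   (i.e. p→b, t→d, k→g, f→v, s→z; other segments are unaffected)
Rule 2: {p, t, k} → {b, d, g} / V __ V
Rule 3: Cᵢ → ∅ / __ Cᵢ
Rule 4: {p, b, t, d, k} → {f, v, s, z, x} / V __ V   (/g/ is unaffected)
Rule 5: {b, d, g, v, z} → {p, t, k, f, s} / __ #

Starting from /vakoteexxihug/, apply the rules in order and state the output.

Rule 1 (intervocalic voicing): /k/ is a voiceless obstruent between vowels /a/ and /o/, so it voices to [g]. /t/ is a voiceless obstruent between vowels /o/ and /e/, so it voices to [d]. /vakoteexxihug/ → vagodeexxihug.
Rule 2 (intervocalic voicing): no segment meets the environment; /vagodeexxihug/ is unchanged.
Rule 3 (degemination): /xx/ is a geminate; the first /x/ deletes. /vagodeexxihug/ → vagodeexihug.
Rule 4 (intervocalic spirantization): /d/ is a stop between vowels /o/ and /e/, so it spirantizes to the fricative [z]. /vagodeexihug/ → vagozeexihug.
Rule 5 (final devoicing): /g/ is a voiced obstruent in word-final position, so it devoices to [k]. /vagozeexihug/ → vagozeexihuk.

vagozeexihuk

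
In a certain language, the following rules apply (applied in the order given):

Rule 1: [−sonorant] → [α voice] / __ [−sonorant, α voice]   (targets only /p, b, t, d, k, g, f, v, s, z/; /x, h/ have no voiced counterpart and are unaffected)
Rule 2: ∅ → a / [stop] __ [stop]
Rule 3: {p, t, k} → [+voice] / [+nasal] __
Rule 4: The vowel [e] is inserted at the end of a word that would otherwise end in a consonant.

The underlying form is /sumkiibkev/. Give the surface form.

sumgiipakeve

Rule 1 (regressive voicing assimilation): /b/ precedes the voiceless obstruent /k/, so it devoices to [p] by assimilation. /sumkiibkev/ → sumkiipkev.
Rule 2 (stop-cluster a-epenthesis): /p/ and /k/ form a stop–stop cluster, so [a] is inserted between them. /sumkiipkev/ → sumkiipakev.
Rule 3 (post-nasal voicing): /k/ is a voiceless stop immediately after the nasal /m/, so it voices to [g]. /sumkiipakev/ → sumgiipakev.
Rule 4 (final e-epenthesis): the form ends in the consonant /v/, so [e] is inserted word-finally. /sumgiipakev/ → sumgiipakeve.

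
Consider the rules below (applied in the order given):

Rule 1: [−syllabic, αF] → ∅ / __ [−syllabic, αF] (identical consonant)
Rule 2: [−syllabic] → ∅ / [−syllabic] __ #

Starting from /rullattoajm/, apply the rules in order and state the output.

rulatoaj

Rule 1 (degemination): /ll/ is a geminate; the first /l/ deletes. /tt/ is a geminate; the first /t/ deletes. /rullattoajm/ → rulatoajm.
Rule 2 (final cluster simplification): /m/ is the second consonant of a word-final cluster /jm/, so it deletes. /rulatoajm/ → rulatoaj.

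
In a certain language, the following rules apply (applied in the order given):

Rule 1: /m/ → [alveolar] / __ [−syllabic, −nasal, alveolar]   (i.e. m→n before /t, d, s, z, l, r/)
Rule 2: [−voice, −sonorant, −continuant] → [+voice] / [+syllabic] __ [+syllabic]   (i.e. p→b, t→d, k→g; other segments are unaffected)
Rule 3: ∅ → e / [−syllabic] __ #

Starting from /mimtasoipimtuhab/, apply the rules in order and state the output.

Rule 1 (nasal place assimilation): /m/ precedes the alveolar consonant /t/, so it assimilates in place to [n]. /m/ precedes the alveolar consonant /t/, so it assimilates in place to [n]. /mimtasoipimtuhab/ → mintasoipintuhab.
Rule 2 (intervocalic voicing): /p/ is a voiceless stop between vowels /i/ and /i/, so it voices to [b]. /mintasoipintuhab/ → mintasoibintuhab.
Rule 3 (final e-epenthesis): the form ends in the consonant /b/, so [e] is inserted word-finally. /mintasoibintuhab/ → mintasoibintuhabe.

mintasoibintuhabe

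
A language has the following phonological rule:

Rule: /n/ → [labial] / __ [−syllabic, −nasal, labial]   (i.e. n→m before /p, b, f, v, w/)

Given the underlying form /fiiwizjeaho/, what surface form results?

No segment of /fiiwizjeaho/ meets the structural description of the rule, so the form surfaces unchanged.

fiiwizjeaho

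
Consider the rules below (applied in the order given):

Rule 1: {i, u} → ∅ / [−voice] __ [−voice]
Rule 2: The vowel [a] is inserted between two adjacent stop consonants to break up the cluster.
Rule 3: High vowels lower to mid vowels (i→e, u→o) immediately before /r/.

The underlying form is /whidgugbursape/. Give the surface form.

Rule 1 (high vowel syncope): no segment meets the environment; /whidgugbursape/ is unchanged.
Rule 2 (stop-cluster a-epenthesis): /d/ and /g/ form a stop–stop cluster, so [a] is inserted between them. /g/ and /b/ form a stop–stop cluster, so [a] is inserted between them. /whidgugbursape/ → whidagugabursape.
Rule 3 (pre-rhotic lowering): /u/ is a high vowel immediately before /r/, so it lowers to [o]. /whidagugabursape/ → whidagugaborsape.

whidagugaborsape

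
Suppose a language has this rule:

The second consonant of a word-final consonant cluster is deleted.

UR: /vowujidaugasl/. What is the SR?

/l/ is the second consonant of a word-final cluster /sl/, so it deletes.
The other instances of /v/, /w/, /j/, /d/, /g/, /s/ do not occur in the required environment and remain unchanged.
Surface form: [vowujidaugas].

vowujidaugas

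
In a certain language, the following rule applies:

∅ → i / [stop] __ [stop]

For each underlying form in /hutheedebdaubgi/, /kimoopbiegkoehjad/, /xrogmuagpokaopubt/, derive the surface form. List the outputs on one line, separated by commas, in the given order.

hutheedebidaubigi, kimoopibiegikoehjad, xrogmuagipokaopubit

/hutheedebdaubgi/: /b/ and /d/ form a stop–stop cluster, so [i] is inserted between them. /b/ and /g/ form a stop–stop cluster, so [i] is inserted between them. → [hutheedebidaubigi].
/kimoopbiegkoehjad/: /p/ and /b/ form a stop–stop cluster, so [i] is inserted between them. /g/ and /k/ form a stop–stop cluster, so [i] is inserted between them. → [kimoopibiegikoehjad].
/xrogmuagpokaopubt/: /g/ and /p/ form a stop–stop cluster, so [i] is inserted between them. /b/ and /t/ form a stop–stop cluster, so [i] is inserted between them. → [xrogmuagipokaopubit].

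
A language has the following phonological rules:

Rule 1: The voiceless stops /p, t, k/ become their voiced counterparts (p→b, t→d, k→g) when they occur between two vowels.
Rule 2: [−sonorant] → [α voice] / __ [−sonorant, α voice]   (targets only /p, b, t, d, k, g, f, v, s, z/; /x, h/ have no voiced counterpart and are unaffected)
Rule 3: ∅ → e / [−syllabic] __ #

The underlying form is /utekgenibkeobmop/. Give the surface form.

Rule 1 (intervocalic voicing): /t/ is a voiceless stop between vowels /u/ and /e/, so it voices to [d]. /utekgenibkeobmop/ → udekgenibkeobmop.
Rule 2 (regressive voicing assimilation): /k/ precedes the voiced obstruent /g/, so it voices to [g] by assimilation. /b/ precedes the voiceless obstruent /k/, so it devoices to [p] by assimilation. /udekgenibkeobmop/ → udeggenipkeobmop.
Rule 3 (final e-epenthesis): the form ends in the consonant /p/, so [e] is inserted word-finally. /udeggenipkeobmop/ → udeggenipkeobmope.

udeggenipkeobmope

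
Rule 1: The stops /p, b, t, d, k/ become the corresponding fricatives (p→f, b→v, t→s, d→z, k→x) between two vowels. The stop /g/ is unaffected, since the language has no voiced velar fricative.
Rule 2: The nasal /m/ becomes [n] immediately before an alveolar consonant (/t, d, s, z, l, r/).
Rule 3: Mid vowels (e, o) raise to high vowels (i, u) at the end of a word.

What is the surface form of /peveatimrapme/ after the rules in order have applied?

Rule 1 (intervocalic spirantization): /t/ is a stop between vowels /a/ and /i/, so it spirantizes to the fricative [s]. /peveatimrapme/ → peveasimrapme.
Rule 2 (nasal place assimilation): /m/ precedes the alveolar consonant /r/, so it assimilates in place to [n]. /peveasimrapme/ → peveasinrapme.
Rule 3 (final vowel raising): /e/ is a mid vowel in word-final position, so it raises to [i]. /peveasinrapme/ → peveasinrapmi.

peveasinrapmi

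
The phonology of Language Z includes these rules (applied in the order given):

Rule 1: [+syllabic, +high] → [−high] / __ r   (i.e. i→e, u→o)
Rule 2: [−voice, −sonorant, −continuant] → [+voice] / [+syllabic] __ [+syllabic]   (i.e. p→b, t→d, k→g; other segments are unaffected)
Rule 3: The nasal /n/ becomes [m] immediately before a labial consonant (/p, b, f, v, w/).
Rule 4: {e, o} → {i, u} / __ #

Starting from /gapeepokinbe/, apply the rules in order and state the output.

Rule 1 (pre-rhotic lowering): no segment meets the environment; /gapeepokinbe/ is unchanged.
Rule 2 (intervocalic voicing): /p/ is a voiceless stop between vowels /a/ and /e/, so it voices to [b]. /p/ is a voiceless stop between vowels /e/ and /o/, so it voices to [b]. /k/ is a voiceless stop between vowels /o/ and /i/, so it voices to [g]. /gapeepokinbe/ → gabeeboginbe.
Rule 3 (nasal place assimilation): /n/ precedes the labial consonant /b/, so it assimilates in place to [m]. /gabeeboginbe/ → gabeebogimbe.
Rule 4 (final vowel raising): /e/ is a mid vowel in word-final position, so it raises to [i]. /gabeebogimbe/ → gabeebogimbi.

gabeebogimbi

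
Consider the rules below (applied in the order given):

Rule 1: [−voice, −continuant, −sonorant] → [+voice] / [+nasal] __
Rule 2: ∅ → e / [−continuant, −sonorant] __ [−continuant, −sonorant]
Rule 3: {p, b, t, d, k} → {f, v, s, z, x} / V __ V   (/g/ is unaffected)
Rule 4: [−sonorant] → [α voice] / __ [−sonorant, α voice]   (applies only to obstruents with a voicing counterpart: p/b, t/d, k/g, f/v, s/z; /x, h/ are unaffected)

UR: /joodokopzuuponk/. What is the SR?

Rule 1 (post-nasal voicing): /k/ is a voiceless stop immediately after the nasal /n/, so it voices to [g]. /joodokopzuuponk/ → joodokopzuupong.
Rule 2 (stop-cluster e-epenthesis): no segment meets the environment; /joodokopzuupong/ is unchanged.
Rule 3 (intervocalic spirantization): /d/ is a stop between vowels /o/ and /o/, so it spirantizes to the fricative [z]. /k/ is a stop between vowels /o/ and /o/, so it spirantizes to the fricative [x]. /p/ is a stop between vowels /u/ and /o/, so it spirantizes to the fricative [f]. /joodokopzuupong/ → joozoxopzuufong.
Rule 4 (regressive voicing assimilation): /p/ precedes the voiced obstruent /z/, so it voices to [b] by assimilation. /joozoxopzuufong/ → joozoxobzuufong.

joozoxobzuufong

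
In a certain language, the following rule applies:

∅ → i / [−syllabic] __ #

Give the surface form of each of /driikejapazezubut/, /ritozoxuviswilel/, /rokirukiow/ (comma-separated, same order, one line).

driikejapazezubuti, ritozoxuviswileli, rokirukiowi

/driikejapazezubut/: the form ends in the consonant /t/, so [i] is inserted word-finally. → [driikejapazezubuti].
/ritozoxuviswilel/: the form ends in the consonant /l/, so [i] is inserted word-finally. → [ritozoxuviswileli].
/rokirukiow/: the form ends in the consonant /w/, so [i] is inserted word-finally. → [rokirukiowi].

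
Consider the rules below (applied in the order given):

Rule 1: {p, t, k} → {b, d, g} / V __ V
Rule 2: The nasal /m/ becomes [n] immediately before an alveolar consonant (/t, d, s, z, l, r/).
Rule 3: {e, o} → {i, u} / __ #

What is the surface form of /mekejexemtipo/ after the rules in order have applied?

Rule 1 (intervocalic voicing): /k/ is a voiceless stop between vowels /e/ and /e/, so it voices to [g]. /p/ is a voiceless stop between vowels /i/ and /o/, so it voices to [b]. /mekejexemtipo/ → megejexemtibo.
Rule 2 (nasal place assimilation): /m/ precedes the alveolar consonant /t/, so it assimilates in place to [n]. /megejexemtibo/ → megejexentibo.
Rule 3 (final vowel raising): /o/ is a mid vowel in word-final position, so it raises to [u]. /megejexentibo/ → megejexentibu.

megejexentibu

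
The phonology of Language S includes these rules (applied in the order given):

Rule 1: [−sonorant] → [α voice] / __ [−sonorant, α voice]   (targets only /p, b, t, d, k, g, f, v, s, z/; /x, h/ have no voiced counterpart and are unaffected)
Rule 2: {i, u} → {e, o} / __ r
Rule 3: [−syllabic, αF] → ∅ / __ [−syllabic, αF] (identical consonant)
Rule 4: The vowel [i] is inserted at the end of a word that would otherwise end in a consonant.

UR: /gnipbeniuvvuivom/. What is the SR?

gnibeniuvuivomi

Rule 1 (regressive voicing assimilation): /p/ precedes the voiced obstruent /b/, so it voices to [b] by assimilation. /gnipbeniuvvuivom/ → gnibbeniuvvuivom.
Rule 2 (pre-rhotic lowering): no segment meets the environment; /gnibbeniuvvuivom/ is unchanged.
Rule 3 (degemination): /bb/ is a geminate; the first /b/ deletes. /vv/ is a geminate; the first /v/ deletes. /gnibbeniuvvuivom/ → gnibeniuvuivom.
Rule 4 (final i-epenthesis): the form ends in the consonant /m/, so [i] is inserted word-finally. /gnibeniuvuivom/ → gnibeniuvuivomi.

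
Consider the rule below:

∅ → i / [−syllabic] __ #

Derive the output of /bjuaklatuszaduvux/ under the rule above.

the form ends in the consonant /x/, so [i] is inserted word-finally.
Surface form: [bjuaklatuszaduvuxi].

bjuaklatuszaduvuxi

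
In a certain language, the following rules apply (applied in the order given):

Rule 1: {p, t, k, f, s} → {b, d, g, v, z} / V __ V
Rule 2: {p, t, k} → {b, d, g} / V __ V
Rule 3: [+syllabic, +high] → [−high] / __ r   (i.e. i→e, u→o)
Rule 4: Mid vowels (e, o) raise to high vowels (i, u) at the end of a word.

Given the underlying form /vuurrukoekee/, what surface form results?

vuorrugoegei

Rule 1 (intervocalic voicing): /k/ is a voiceless obstruent between vowels /u/ and /o/, so it voices to [g]. /k/ is a voiceless obstruent between vowels /e/ and /e/, so it voices to [g]. /vuurrukoekee/ → vuurrugoegee.
Rule 2 (intervocalic voicing): no segment meets the environment; /vuurrugoegee/ is unchanged.
Rule 3 (pre-rhotic lowering): /u/ is a high vowel immediately before /r/, so it lowers to [o]. /vuurrugoegee/ → vuorrugoegee.
Rule 4 (final vowel raising): /e/ is a mid vowel in word-final position, so it raises to [i]. /vuorrugoegee/ → vuorrugoegei.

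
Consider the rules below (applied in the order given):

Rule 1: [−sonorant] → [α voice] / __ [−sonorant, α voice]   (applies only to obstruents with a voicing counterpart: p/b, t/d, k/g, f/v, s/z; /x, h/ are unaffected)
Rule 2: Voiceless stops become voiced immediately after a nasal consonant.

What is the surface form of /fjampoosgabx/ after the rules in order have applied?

Rule 1 (regressive voicing assimilation): /s/ precedes the voiced obstruent /g/, so it voices to [z] by assimilation. /b/ precedes the voiceless obstruent /x/, so it devoices to [p] by assimilation. /fjampoosgabx/ → fjampoozgapx.
Rule 2 (post-nasal voicing): /p/ is a voiceless stop immediately after the nasal /m/, so it voices to [b]. /fjampoozgapx/ → fjamboozgapx.

fjamboozgapx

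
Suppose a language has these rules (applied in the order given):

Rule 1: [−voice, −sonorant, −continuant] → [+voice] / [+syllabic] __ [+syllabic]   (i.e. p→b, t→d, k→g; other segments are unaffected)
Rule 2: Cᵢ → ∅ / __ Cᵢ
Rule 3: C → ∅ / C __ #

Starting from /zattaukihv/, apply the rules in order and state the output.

zataugih

Rule 1 (intervocalic voicing): /k/ is a voiceless stop between vowels /u/ and /i/, so it voices to [g]. /zattaukihv/ → zattaugihv.
Rule 2 (degemination): /tt/ is a geminate; the first /t/ deletes. /zattaugihv/ → zataugihv.
Rule 3 (final cluster simplification): /v/ is the second consonant of a word-final cluster /hv/, so it deletes. /zataugihv/ → zataugih.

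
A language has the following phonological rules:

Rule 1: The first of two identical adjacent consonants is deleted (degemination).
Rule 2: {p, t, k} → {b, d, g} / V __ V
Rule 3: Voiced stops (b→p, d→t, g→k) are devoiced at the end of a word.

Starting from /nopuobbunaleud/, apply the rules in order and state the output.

Rule 1 (degemination): /bb/ is a geminate; the first /b/ deletes. /nopuobbunaleud/ → nopuobunaleud.
Rule 2 (intervocalic voicing): /p/ is a voiceless stop between vowels /o/ and /u/, so it voices to [b]. /nopuobunaleud/ → nobuobunaleud.
Rule 3 (final devoicing): /d/ is a voiced stop in word-final position, so it devoices to [t]. /nobuobunaleud/ → nobuobunaleut.

nobuobunaleut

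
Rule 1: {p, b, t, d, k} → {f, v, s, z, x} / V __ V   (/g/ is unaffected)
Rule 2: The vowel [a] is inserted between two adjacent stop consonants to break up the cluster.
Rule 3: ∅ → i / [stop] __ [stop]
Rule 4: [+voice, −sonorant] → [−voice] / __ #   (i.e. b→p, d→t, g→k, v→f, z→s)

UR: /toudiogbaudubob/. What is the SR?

touziogabauzuvop

Rule 1 (intervocalic spirantization): /d/ is a stop between vowels /u/ and /i/, so it spirantizes to the fricative [z]. /d/ is a stop between vowels /u/ and /u/, so it spirantizes to the fricative [z]. /b/ is a stop between vowels /u/ and /o/, so it spirantizes to the fricative [v]. /toudiogbaudubob/ → touziogbauzuvob.
Rule 2 (stop-cluster a-epenthesis): /g/ and /b/ form a stop–stop cluster, so [a] is inserted between them. /touziogbauzuvob/ → touziogabauzuvob.
Rule 3 (stop-cluster i-epenthesis): no segment meets the environment; /touziogabauzuvob/ is unchanged.
Rule 4 (final devoicing): /b/ is a voiced obstruent in word-final position, so it devoices to [p]. /touziogabauzuvob/ → touziogabauzuvop.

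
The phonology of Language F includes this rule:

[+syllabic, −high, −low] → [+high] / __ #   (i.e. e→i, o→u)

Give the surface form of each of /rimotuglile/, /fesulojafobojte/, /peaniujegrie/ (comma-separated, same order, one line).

rimotuglili, fesulojafobojti, peaniujegrii

/rimotuglile/: /e/ is a mid vowel in word-final position, so it raises to [i]. → [rimotuglili].
/fesulojafobojte/: /e/ is a mid vowel in word-final position, so it raises to [i]. → [fesulojafobojti].
/peaniujegrie/: /e/ is a mid vowel in word-final position, so it raises to [i]. → [peaniujegrii].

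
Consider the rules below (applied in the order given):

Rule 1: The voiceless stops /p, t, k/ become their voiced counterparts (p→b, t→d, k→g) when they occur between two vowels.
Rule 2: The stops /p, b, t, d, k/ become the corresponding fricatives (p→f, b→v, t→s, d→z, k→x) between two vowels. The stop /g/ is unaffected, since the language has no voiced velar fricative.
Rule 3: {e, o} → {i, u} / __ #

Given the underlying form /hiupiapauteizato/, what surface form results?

hiuviavauzeizazu

Rule 1 (intervocalic voicing): /p/ is a voiceless stop between vowels /u/ and /i/, so it voices to [b]. /p/ is a voiceless stop between vowels /a/ and /a/, so it voices to [b]. /t/ is a voiceless stop between vowels /u/ and /e/, so it voices to [d]. /t/ is a voiceless stop between vowels /a/ and /o/, so it voices to [d]. /hiupiapauteizato/ → hiubiabaudeizado.
Rule 2 (intervocalic spirantization): /b/ is a stop between vowels /u/ and /i/, so it spirantizes to the fricative [v]. /b/ is a stop between vowels /a/ and /a/, so it spirantizes to the fricative [v]. /d/ is a stop between vowels /u/ and /e/, so it spirantizes to the fricative [z]. /d/ is a stop between vowels /a/ and /o/, so it spirantizes to the fricative [z]. /hiubiabaudeizado/ → hiuviavauzeizazo.
Rule 3 (final vowel raising): /o/ is a mid vowel in word-final position, so it raises to [u]. /hiuviavauzeizazo/ → hiuviavauzeizazu.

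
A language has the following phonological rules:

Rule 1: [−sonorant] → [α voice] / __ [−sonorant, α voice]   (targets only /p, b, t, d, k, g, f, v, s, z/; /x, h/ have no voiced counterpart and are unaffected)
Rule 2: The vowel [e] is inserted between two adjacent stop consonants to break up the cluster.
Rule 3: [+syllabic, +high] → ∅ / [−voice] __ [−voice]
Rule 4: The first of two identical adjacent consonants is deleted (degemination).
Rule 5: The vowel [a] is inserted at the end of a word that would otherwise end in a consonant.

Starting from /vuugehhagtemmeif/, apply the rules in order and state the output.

Rule 1 (regressive voicing assimilation): /g/ precedes the voiceless obstruent /t/, so it devoices to [k] by assimilation. /vuugehhagtemmeif/ → vuugehhaktemmeif.
Rule 2 (stop-cluster e-epenthesis): /k/ and /t/ form a stop–stop cluster, so [e] is inserted between them. /vuugehhaktemmeif/ → vuugehhaketemmeif.
Rule 3 (high vowel syncope): no segment meets the environment; /vuugehhaketemmeif/ is unchanged.
Rule 4 (degemination): /hh/ is a geminate; the first /h/ deletes. /mm/ is a geminate; the first /m/ deletes. /vuugehhaketemmeif/ → vuugehaketemeif.
Rule 5 (final a-epenthesis): the form ends in the consonant /f/, so [a] is inserted word-finally. /vuugehaketemeif/ → vuugehaketemeifa.

vuugehaketemeifa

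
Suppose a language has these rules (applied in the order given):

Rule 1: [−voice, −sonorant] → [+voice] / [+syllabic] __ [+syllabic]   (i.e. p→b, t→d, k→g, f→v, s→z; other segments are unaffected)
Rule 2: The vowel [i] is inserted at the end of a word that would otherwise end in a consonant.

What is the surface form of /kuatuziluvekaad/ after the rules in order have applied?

kuaduziluvegaadi

Rule 1 (intervocalic voicing): /t/ is a voiceless obstruent between vowels /a/ and /u/, so it voices to [d]. /k/ is a voiceless obstruent between vowels /e/ and /a/, so it voices to [g]. /kuatuziluvekaad/ → kuaduziluvegaad.
Rule 2 (final i-epenthesis): the form ends in the consonant /d/, so [i] is inserted word-finally. /kuaduziluvegaad/ → kuaduziluvegaadi.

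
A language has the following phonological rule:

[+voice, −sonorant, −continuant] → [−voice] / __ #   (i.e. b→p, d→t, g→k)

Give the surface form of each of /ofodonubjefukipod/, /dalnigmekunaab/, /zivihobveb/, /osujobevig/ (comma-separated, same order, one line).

ofodonubjefukipot, dalnigmekunaap, zivihobvep, osujobevik

/ofodonubjefukipod/: /d/ is a voiced stop in word-final position, so it devoices to [t]. → [ofodonubjefukipot].
/dalnigmekunaab/: /b/ is a voiced stop in word-final position, so it devoices to [p]. → [dalnigmekunaap].
/zivihobveb/: /b/ is a voiced stop in word-final position, so it devoices to [p]. → [zivihobvep].
/osujobevig/: /g/ is a voiced stop in word-final position, so it devoices to [k]. → [osujobevik].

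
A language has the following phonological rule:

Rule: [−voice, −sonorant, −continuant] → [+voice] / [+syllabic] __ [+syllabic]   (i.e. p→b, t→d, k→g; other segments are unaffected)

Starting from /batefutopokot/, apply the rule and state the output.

Scanning /batefutopokot/: /t/ is a voiceless stop between vowels /a/ and /e/, so it voices to [d]; /t/ is a voiceless stop between vowels /u/ and /o/, so it voices to [d]; /p/ is a voiceless stop between vowels /o/ and /o/, so it voices to [b]; /k/ is a voiceless stop between vowels /o/ and /o/, so it voices to [g]; /t/ at position 13 is not in the conditioning environment.
Result: [badefudobogot].

badefudobogot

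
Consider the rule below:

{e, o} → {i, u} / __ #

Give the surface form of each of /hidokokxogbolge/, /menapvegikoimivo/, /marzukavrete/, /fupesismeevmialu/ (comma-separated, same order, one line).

hidokokxogbolgi, menapvegikoimivu, marzukavreti, fupesismeevmialu

/hidokokxogbolge/: /e/ is a mid vowel in word-final position, so it raises to [i]. → [hidokokxogbolgi].
/menapvegikoimivo/: /o/ is a mid vowel in word-final position, so it raises to [u]. → [menapvegikoimivu].
/marzukavrete/: /e/ is a mid vowel in word-final position, so it raises to [i]. → [marzukavreti].
/fupesismeevmialu/: the rule's environment is not met; surfaces unchanged as [fupesismeevmialu].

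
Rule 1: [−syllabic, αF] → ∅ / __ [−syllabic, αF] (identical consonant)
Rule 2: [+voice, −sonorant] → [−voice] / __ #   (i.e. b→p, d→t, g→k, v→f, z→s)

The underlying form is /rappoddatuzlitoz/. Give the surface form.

Rule 1 (degemination): /pp/ is a geminate; the first /p/ deletes. /dd/ is a geminate; the first /d/ deletes. /rappoddatuzlitoz/ → rapodatuzlitoz.
Rule 2 (final devoicing): /z/ is a voiced obstruent in word-final position, so it devoices to [s]. /rapodatuzlitoz/ → rapodatuzlitos.

rapodatuzlitos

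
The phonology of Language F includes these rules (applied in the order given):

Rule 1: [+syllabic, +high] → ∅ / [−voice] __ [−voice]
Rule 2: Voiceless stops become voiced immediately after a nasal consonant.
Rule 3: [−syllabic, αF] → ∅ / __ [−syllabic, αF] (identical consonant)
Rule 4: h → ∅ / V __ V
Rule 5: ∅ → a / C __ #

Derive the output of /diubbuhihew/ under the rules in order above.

diubuewa

Rule 1 (high vowel syncope): /i/ is a high vowel flanked by voiceless consonants /h/ and /h/, so it deletes. /diubbuhihew/ → diubbuhhew.
Rule 2 (post-nasal voicing): no segment meets the environment; /diubbuhhew/ is unchanged.
Rule 3 (degemination): /bb/ is a geminate; the first /b/ deletes. /hh/ is a geminate; the first /h/ deletes. /diubbuhhew/ → diubuhew.
Rule 4 (intervocalic h-deletion): /h/ occurs between vowels /u/ and /e/, so it deletes. /diubuhew/ → diubuew.
Rule 5 (final a-epenthesis): the form ends in the consonant /w/, so [a] is inserted word-finally. /diubuew/ → diubuewa.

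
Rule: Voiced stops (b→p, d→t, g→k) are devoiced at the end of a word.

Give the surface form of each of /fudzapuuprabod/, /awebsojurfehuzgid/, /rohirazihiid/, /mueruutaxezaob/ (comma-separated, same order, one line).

fudzapuuprabot, awebsojurfehuzgit, rohirazihiit, mueruutaxezaop

/fudzapuuprabod/: /d/ is a voiced stop in word-final position, so it devoices to [t]. → [fudzapuuprabot].
/awebsojurfehuzgid/: /d/ is a voiced stop in word-final position, so it devoices to [t]. → [awebsojurfehuzgit].
/rohirazihiid/: /d/ is a voiced stop in word-final position, so it devoices to [t]. → [rohirazihiit].
/mueruutaxezaob/: /b/ is a voiced stop in word-final position, so it devoices to [p]. → [mueruutaxezaop].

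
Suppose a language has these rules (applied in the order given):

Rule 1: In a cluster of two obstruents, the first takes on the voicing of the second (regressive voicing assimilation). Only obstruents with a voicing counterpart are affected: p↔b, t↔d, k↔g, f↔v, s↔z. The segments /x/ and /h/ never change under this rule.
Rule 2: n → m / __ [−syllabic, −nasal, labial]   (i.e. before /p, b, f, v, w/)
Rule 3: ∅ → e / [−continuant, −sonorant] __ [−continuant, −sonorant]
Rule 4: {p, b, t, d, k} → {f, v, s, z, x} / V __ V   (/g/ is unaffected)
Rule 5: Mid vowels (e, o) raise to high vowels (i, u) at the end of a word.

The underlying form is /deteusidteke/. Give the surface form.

deseusisesexi

Rule 1 (regressive voicing assimilation): /d/ precedes the voiceless obstruent /t/, so it devoices to [t] by assimilation. /deteusidteke/ → deteusitteke.
Rule 2 (nasal place assimilation): no segment meets the environment; /deteusitteke/ is unchanged.
Rule 3 (stop-cluster e-epenthesis): /t/ and /t/ form a stop–stop cluster, so [e] is inserted between them. /deteusitteke/ → deteusiteteke.
Rule 4 (intervocalic spirantization): /t/ is a stop between vowels /e/ and /e/, so it spirantizes to the fricative [s]. /t/ is a stop between vowels /i/ and /e/, so it spirantizes to the fricative [s]. /t/ is a stop between vowels /e/ and /e/, so it spirantizes to the fricative [s]. /k/ is a stop between vowels /e/ and /e/, so it spirantizes to the fricative [x]. /deteusiteteke/ → deseusisesexe.
Rule 5 (final vowel raising): /e/ is a mid vowel in word-final position, so it raises to [i]. /deseusisesexe/ → deseusisesexi.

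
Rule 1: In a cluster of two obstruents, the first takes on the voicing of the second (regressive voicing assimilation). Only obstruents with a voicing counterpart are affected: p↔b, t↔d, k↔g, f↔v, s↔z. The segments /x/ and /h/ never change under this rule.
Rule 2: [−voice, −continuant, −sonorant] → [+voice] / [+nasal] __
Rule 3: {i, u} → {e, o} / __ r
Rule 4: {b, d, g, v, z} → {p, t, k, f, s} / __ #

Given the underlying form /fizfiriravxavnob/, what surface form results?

fisfererafxavnop

Rule 1 (regressive voicing assimilation): /z/ precedes the voiceless obstruent /f/, so it devoices to [s] by assimilation. /v/ precedes the voiceless obstruent /x/, so it devoices to [f] by assimilation. /fizfiriravxavnob/ → fisfirirafxavnob.
Rule 2 (post-nasal voicing): no segment meets the environment; /fisfirirafxavnob/ is unchanged.
Rule 3 (pre-rhotic lowering): /i/ is a high vowel immediately before /r/, so it lowers to [e]. /i/ is a high vowel immediately before /r/, so it lowers to [e]. /fisfirirafxavnob/ → fisfererafxavnob.
Rule 4 (final devoicing): /b/ is a voiced obstruent in word-final position, so it devoices to [p]. /fisfererafxavnob/ → fisfererafxavnop.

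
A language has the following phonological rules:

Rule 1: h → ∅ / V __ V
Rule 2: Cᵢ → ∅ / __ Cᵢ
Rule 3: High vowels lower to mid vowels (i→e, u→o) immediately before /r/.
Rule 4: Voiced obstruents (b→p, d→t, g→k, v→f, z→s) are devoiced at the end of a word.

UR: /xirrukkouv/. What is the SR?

xerukouf

Rule 1 (intervocalic h-deletion): no segment meets the environment; /xirrukkouv/ is unchanged.
Rule 2 (degemination): /rr/ is a geminate; the first /r/ deletes. /kk/ is a geminate; the first /k/ deletes. /xirrukkouv/ → xirukouv.
Rule 3 (pre-rhotic lowering): /i/ is a high vowel immediately before /r/, so it lowers to [e]. /xirukouv/ → xerukouv.
Rule 4 (final devoicing): /v/ is a voiced obstruent in word-final position, so it devoices to [f]. /xerukouv/ → xerukouf.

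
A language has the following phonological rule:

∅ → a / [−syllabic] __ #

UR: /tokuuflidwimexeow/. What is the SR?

tokuuflidwimexeowa

the form ends in the consonant /w/, so [a] is inserted word-finally.
Surface form: [tokuuflidwimexeowa].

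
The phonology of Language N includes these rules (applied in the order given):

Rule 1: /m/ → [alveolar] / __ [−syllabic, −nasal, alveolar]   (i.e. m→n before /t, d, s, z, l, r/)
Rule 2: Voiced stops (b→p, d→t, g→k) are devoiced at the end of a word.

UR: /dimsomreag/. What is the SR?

dinsonreak

Rule 1 (nasal place assimilation): /m/ precedes the alveolar consonant /s/, so it assimilates in place to [n]. /m/ precedes the alveolar consonant /r/, so it assimilates in place to [n]. /dimsomreag/ → dinsonreag.
Rule 2 (final devoicing): /g/ is a voiced stop in word-final position, so it devoices to [k]. /dinsonreag/ → dinsonreak.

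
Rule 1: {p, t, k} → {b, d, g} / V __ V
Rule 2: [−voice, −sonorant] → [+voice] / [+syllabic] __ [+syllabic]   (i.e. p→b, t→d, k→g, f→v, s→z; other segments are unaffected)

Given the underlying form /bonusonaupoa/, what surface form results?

bonuzonauboa

Rule 1 (intervocalic voicing): /p/ is a voiceless stop between vowels /u/ and /o/, so it voices to [b]. /bonusonaupoa/ → bonusonauboa.
Rule 2 (intervocalic voicing): /s/ is a voiceless obstruent between vowels /u/ and /o/, so it voices to [z]. /bonusonauboa/ → bonuzonauboa.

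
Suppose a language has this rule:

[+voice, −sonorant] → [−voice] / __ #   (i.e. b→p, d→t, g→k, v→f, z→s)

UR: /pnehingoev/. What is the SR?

pnehingoef

/v/ is a voiced obstruent in word-final position, so it devoices to [f].
The other instance of /g/ does not occur in the required environment and remains unchanged.
Surface form: [pnehingoef].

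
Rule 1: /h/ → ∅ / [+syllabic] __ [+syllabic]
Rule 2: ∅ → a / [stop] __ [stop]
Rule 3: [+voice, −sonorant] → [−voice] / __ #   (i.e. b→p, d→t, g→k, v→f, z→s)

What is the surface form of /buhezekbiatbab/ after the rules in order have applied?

Rule 1 (intervocalic h-deletion): /h/ occurs between vowels /u/ and /e/, so it deletes. /buhezekbiatbab/ → buezekbiatbab.
Rule 2 (stop-cluster a-epenthesis): /k/ and /b/ form a stop–stop cluster, so [a] is inserted between them. /t/ and /b/ form a stop–stop cluster, so [a] is inserted between them. /buezekbiatbab/ → buezekabiatabab.
Rule 3 (final devoicing): /b/ is a voiced obstruent in word-final position, so it devoices to [p]. /buezekabiatabab/ → buezekabiatabap.

buezekabiatabap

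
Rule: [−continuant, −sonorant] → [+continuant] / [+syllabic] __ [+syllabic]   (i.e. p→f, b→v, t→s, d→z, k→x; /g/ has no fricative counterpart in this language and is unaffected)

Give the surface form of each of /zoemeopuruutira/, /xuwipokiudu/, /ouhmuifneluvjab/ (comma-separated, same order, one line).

/zoemeopuruutira/: /p/ is a stop between vowels /o/ and /u/, so it spirantizes to the fricative [f]. /t/ is a stop between vowels /u/ and /i/, so it spirantizes to the fricative [s]. → [zoemeofuruusira].
/xuwipokiudu/: /p/ is a stop between vowels /i/ and /o/, so it spirantizes to the fricative [f]. /k/ is a stop between vowels /o/ and /i/, so it spirantizes to the fricative [x]. /d/ is a stop between vowels /u/ and /u/, so it spirantizes to the fricative [z]. → [xuwifoxiuzu].
/ouhmuifneluvjab/: the rule's environment is not met; surfaces unchanged as [ouhmuifneluvjab].

zoemeofuruusira, xuwifoxiuzu, ouhmuifneluvjab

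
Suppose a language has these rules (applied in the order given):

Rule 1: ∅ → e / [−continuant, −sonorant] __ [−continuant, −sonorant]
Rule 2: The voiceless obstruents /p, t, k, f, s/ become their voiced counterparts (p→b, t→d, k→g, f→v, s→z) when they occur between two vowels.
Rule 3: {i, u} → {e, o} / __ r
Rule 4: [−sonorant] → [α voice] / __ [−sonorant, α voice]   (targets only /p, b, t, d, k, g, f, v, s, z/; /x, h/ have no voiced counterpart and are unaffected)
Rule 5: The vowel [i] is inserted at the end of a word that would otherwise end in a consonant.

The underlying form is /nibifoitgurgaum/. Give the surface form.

Rule 1 (stop-cluster e-epenthesis): /t/ and /g/ form a stop–stop cluster, so [e] is inserted between them. /nibifoitgurgaum/ → nibifoitegurgaum.
Rule 2 (intervocalic voicing): /f/ is a voiceless obstruent between vowels /i/ and /o/, so it voices to [v]. /t/ is a voiceless obstruent between vowels /i/ and /e/, so it voices to [d]. /nibifoitegurgaum/ → nibivoidegurgaum.
Rule 3 (pre-rhotic lowering): /u/ is a high vowel immediately before /r/, so it lowers to [o]. /nibivoidegurgaum/ → nibivoidegorgaum.
Rule 4 (regressive voicing assimilation): no segment meets the environment; /nibivoidegorgaum/ is unchanged.
Rule 5 (final i-epenthesis): the form ends in the consonant /m/, so [i] is inserted word-finally. /nibivoidegorgaum/ → nibivoidegorgaumi.

nibivoidegorgaumi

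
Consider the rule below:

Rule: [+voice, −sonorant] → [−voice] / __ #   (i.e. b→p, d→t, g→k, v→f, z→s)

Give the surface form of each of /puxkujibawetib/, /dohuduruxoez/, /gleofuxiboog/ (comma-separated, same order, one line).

puxkujibawetip, dohuduruxoes, gleofuxibook

/puxkujibawetib/: /b/ is a voiced obstruent in word-final position, so it devoices to [p]. → [puxkujibawetip].
/dohuduruxoez/: /z/ is a voiced obstruent in word-final position, so it devoices to [s]. → [dohuduruxoes].
/gleofuxiboog/: /g/ is a voiced obstruent in word-final position, so it devoices to [k]. → [gleofuxibook].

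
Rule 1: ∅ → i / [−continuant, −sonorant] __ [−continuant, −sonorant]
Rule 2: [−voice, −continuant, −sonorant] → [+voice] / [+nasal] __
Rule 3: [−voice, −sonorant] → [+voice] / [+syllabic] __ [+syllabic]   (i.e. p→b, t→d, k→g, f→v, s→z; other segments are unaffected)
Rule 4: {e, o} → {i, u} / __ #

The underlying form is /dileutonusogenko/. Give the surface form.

dileudonuzogengu

Rule 1 (stop-cluster i-epenthesis): no segment meets the environment; /dileutonusogenko/ is unchanged.
Rule 2 (post-nasal voicing): /k/ is a voiceless stop immediately after the nasal /n/, so it voices to [g]. /dileutonusogenko/ → dileutonusogengo.
Rule 3 (intervocalic voicing): /t/ is a voiceless obstruent between vowels /u/ and /o/, so it voices to [d]. /s/ is a voiceless obstruent between vowels /u/ and /o/, so it voices to [z]. /dileutonusogengo/ → dileudonuzogengo.
Rule 4 (final vowel raising): /o/ is a mid vowel in word-final position, so it raises to [u]. /dileudonuzogengo/ → dileudonuzogengu.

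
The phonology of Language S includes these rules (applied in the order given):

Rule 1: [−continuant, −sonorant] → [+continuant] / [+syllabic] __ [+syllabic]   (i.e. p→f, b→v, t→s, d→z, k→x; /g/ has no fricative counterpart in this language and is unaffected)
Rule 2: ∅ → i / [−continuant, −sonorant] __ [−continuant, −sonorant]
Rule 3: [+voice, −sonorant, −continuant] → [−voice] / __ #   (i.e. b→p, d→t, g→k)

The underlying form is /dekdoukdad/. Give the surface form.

dekidoukidat

Rule 1 (intervocalic spirantization): no segment meets the environment; /dekdoukdad/ is unchanged.
Rule 2 (stop-cluster i-epenthesis): /k/ and /d/ form a stop–stop cluster, so [i] is inserted between them. /k/ and /d/ form a stop–stop cluster, so [i] is inserted between them. /dekdoukdad/ → dekidoukidad.
Rule 3 (final devoicing): /d/ is a voiced stop in word-final position, so it devoices to [t]. /dekidoukidad/ → dekidoukidat.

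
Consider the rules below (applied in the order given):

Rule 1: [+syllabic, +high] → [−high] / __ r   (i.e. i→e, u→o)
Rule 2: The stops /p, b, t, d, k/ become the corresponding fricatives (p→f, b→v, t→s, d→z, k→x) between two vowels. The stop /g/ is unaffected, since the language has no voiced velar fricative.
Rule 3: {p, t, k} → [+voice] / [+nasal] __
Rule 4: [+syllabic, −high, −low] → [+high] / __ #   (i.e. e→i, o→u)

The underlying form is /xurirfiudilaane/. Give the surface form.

Rule 1 (pre-rhotic lowering): /u/ is a high vowel immediately before /r/, so it lowers to [o]. /i/ is a high vowel immediately before /r/, so it lowers to [e]. /xurirfiudilaane/ → xorerfiudilaane.
Rule 2 (intervocalic spirantization): /d/ is a stop between vowels /u/ and /i/, so it spirantizes to the fricative [z]. /xorerfiudilaane/ → xorerfiuzilaane.
Rule 3 (post-nasal voicing): no segment meets the environment; /xorerfiuzilaane/ is unchanged.
Rule 4 (final vowel raising): /e/ is a mid vowel in word-final position, so it raises to [i]. /xorerfiuzilaane/ → xorerfiuzilaani.

xorerfiuzilaani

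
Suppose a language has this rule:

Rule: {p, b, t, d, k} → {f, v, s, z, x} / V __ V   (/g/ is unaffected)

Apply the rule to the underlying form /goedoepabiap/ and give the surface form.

goezoefaviap

Scanning /goedoepabiap/: /d/ is a stop between vowels /e/ and /o/, so it spirantizes to the fricative [z]; /p/ is a stop between vowels /e/ and /a/, so it spirantizes to the fricative [f]; /b/ is a stop between vowels /a/ and /i/, so it spirantizes to the fricative [v]; /p/ at position 12 is not in the conditioning environment.
Result: [goezoefaviap].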